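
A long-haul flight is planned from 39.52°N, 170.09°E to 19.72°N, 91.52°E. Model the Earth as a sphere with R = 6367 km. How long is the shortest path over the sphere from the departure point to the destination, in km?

cos σ = sin φ₁ sin φ₂ + cos φ₁ cos φ₂ cos Δλ
      = sin(39.52°)sin(19.72°) + cos(39.52°)cos(19.72°)cos(-78.57°) = 0.3586
σ = 68.984° → d = Rσ = 6367·1.20400 = 7666 km

7666 km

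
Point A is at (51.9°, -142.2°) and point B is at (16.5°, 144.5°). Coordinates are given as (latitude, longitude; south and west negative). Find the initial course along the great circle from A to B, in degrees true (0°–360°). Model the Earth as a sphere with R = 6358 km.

267.4°

θ = atan2( sin Δλ·cos φ₂ ,  cos φ₁ sin φ₂ − sin φ₁ cos φ₂ cos Δλ )
  = atan2(-0.9184, -0.0416) = 267.41°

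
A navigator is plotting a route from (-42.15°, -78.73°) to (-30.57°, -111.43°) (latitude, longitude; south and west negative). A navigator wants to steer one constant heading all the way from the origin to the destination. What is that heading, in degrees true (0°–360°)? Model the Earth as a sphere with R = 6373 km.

Meridional parts: M(φ₁)=-0.8127, M(φ₂)=-0.5608 → ΔM = +0.2519;  Δλ = -0.5707 rad
tan C = Δλ / ΔM = -2.2660 → C = 293.81°

293.8°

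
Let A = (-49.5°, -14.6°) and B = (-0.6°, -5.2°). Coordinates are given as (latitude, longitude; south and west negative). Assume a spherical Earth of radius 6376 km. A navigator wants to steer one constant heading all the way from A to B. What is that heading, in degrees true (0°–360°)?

Δψ = ln[tan(π/4+φ₂/2)/tan(π/4+φ₁/2)] = +0.9867
Δλ = +0.1641 rad (taken the short way round)
course = atan2(Δλ, Δψ) = 9.44°

9.4°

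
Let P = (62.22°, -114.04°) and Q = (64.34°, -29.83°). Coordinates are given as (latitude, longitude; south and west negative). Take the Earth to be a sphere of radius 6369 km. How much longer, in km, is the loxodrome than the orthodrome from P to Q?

308 km

Great circle: cos σ = sin φ₁ sin φ₂ + cos φ₁ cos φ₂ cos Δλ,  σ = 0.6131 rad → d_gc = 3905.0 km
Rhumb line: Δψ = +0.0823, q = Δφ/Δψ = 0.4494, d_rh = R√(Δφ²+q²Δλ²) = 4213.4 km
Excess = 4213.4 − 3905.0 = 308.4 ≈ 308 km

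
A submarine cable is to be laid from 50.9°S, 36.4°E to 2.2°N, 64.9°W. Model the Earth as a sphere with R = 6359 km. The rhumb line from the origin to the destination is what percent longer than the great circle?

3.5%

Great circle: σ = 1.7247 rad → d_gc = Rσ = 10967.2 km
Rhumb: Δφ = +0.9268, Δλ = -1.7680, Δψ = +1.0738, q = Δφ/Δψ = 0.8631 → d_rh = R√(Δφ²+q²Δλ²) = 11353.2 km
Excess = (11353.2 − 10967.2) / 10967.2 = 386.0 / 10967.2 = 3.52% ≈ 3.5%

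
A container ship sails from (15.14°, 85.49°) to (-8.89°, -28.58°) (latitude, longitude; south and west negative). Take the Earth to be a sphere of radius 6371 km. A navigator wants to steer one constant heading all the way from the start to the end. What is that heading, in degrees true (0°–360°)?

Δψ = ln[tan(π/4+φ₂/2)/tan(π/4+φ₁/2)] = -0.4232
Δλ = -1.9909 rad (taken the short way round)
course = atan2(Δλ, Δψ) = 258.00°

258.0°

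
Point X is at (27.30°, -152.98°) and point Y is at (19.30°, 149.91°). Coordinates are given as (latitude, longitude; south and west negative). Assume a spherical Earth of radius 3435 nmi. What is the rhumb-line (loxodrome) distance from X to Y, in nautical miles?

3178 nmi

Rhumb course C = atan2(Δλ, Δψ) with Δψ = ln[tan(π/4+φ₂/2)/tan(π/4+φ₁/2)] = -0.1522, Δλ = -0.9968 → C = 261.32°
d = R·|Δφ| / |cos C| = 3435·0.13963 / 0.15094 = 3178 nmi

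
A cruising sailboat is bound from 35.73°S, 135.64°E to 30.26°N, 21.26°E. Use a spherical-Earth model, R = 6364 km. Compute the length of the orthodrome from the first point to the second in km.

cos σ = sin φ₁ sin φ₂ + cos φ₁ cos φ₂ cos Δλ
      = sin(-35.73°)sin(30.26°) + cos(-35.73°)cos(30.26°)cos(-114.38°) = -0.5837
σ = 125.712° → d = Rσ = 6364·2.19409 = 13963 km

13963 km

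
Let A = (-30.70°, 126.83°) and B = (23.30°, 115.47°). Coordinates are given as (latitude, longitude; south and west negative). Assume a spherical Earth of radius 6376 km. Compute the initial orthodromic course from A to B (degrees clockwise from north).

θ = atan2( sin Δλ·cos φ₂ ,  cos φ₁ sin φ₂ − sin φ₁ cos φ₂ cos Δλ )
  = atan2(-0.1809, +0.7998) = 347.26°

347.3°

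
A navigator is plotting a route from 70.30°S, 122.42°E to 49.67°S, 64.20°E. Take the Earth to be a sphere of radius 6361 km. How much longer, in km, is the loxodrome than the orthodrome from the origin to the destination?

Great circle: cos σ = sin φ₁ sin φ₂ + cos φ₁ cos φ₂ cos Δλ,  σ = 0.5870 rad → d_gc = 3733.9 km
Rhumb line: Δψ = +0.7491, q = Δφ/Δψ = 0.4807, d_rh = R√(Δφ²+q²Δλ²) = 3859.8 km
Excess = 3859.8 − 3733.9 = 125.9 ≈ 126 km

126 km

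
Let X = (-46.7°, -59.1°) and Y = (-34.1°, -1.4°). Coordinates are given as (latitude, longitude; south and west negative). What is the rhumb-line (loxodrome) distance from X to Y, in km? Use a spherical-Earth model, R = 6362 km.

5052 km

Δψ = ln[tan(π/4+φ₂/2)/tan(π/4+φ₁/2)] = +0.2902;  Δφ = +0.2199 rad,  Δλ = +1.0071 rad
q = Δφ/Δψ = 0.7578
d = R·√(Δφ² + q²Δλ²) = 6362·0.79416 = 5052 km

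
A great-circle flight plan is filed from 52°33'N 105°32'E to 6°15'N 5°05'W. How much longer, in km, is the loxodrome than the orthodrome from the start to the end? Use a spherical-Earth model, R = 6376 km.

629 km

Great circle: cos σ = sin φ₁ sin φ₂ + cos φ₁ cos φ₂ cos Δλ,  σ = 1.6975 rad → d_gc = 10823.5 km
Rhumb line: Δψ = -0.9726, q = Δφ/Δψ = 0.8309, d_rh = R√(Δφ²+q²Δλ²) = 11452.5 km
Excess = 11452.5 − 10823.5 = 629.0 ≈ 629 km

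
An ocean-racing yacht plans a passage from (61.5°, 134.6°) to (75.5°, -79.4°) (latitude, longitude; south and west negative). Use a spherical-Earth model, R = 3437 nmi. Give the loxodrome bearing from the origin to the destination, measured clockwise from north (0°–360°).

74.8°

Meridional parts: M(φ₁)=+1.3705, M(φ₂)=+2.0619 → ΔM = +0.6913;  Δλ = +2.5482 rad
tan C = Δλ / ΔM = +3.6860 → C = 74.82°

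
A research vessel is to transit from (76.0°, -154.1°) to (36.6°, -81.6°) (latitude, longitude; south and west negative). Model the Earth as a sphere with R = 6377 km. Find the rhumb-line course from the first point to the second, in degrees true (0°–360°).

Δψ = ln[tan(π/4+φ₂/2)/tan(π/4+φ₁/2)] = -1.4101
Δλ = +1.2654 rad (taken the short way round)
course = atan2(Δλ, Δψ) = 138.10°

138.1°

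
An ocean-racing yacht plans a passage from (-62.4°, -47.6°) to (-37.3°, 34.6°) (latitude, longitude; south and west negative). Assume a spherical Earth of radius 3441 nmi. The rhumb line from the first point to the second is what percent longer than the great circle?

5.7%

Great circle: σ = 0.9434 rad → d_gc = Rσ = 3246.2 nmi
Rhumb: Δφ = +0.4381, Δλ = +1.4347, Δψ = +0.7014, q = Δφ/Δψ = 0.6246 → d_rh = R√(Δφ²+q²Δλ²) = 3432.1 nmi
Excess = (3432.1 − 3246.2) / 3246.2 = 185.9 / 3246.2 = 5.73% ≈ 5.7%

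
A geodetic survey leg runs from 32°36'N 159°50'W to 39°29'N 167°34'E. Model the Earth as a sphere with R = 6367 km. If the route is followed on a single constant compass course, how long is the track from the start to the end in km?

Rhumb course C = atan2(Δλ, Δψ) with Δψ = ln[tan(π/4+φ₂/2)/tan(π/4+φ₁/2)] = +0.1488, Δλ = -0.5690 → C = 284.65°
d = R·|Δφ| / |cos C| = 6367·0.12014 / 0.25295 = 3024 km

3024 km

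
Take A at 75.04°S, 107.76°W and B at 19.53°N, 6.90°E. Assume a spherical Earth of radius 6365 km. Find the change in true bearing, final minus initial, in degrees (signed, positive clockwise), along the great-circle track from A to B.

-93.9°

Initial bearing θ₁ = atan2(sin Δλ cos φ₂, cos φ₁ sin φ₂ − sin φ₁ cos φ₂ cos Δλ) = 108.92°
Final bearing θ₂ = (initial bearing from the destination back to the start) + 180° = 15.02°
Δθ = θ₂ − θ₁ = -93.9°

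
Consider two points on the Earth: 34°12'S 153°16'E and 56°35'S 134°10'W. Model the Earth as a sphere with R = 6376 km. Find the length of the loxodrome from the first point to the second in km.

Rhumb course C = atan2(Δλ, Δψ) with Δψ = ln[tan(π/4+φ₂/2)/tan(π/4+φ₁/2)] = -0.5675, Δλ = +1.2665 → C = 114.14°
d = R·|Δφ| / |cos C| = 6376·0.39066 / 0.40892 = 6091 km

6091 km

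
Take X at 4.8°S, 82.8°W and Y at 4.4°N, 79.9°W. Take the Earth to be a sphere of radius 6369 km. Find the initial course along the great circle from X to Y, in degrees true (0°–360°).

N = sin Δλ·cos φ₂ = +0.0504;  D = cos φ₁ sin φ₂ − sin φ₁ cos φ₂ cos Δλ = +0.1598
initial course = atan2(N, D) = 17.52°

17.5°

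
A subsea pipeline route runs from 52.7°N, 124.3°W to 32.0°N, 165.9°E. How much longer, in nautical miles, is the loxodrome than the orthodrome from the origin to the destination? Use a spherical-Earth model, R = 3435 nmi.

Great circle: cos σ = sin φ₁ sin φ₂ + cos φ₁ cos φ₂ cos Δλ,  σ = 0.9286 rad → d_gc = 3189.6 nmi
Rhumb line: Δψ = -0.4961, q = Δφ/Δψ = 0.7282, d_rh = R√(Δφ²+q²Δλ²) = 3290.3 nmi
Excess = 3290.3 − 3189.6 = 100.7 ≈ 101 nmi

101 nmi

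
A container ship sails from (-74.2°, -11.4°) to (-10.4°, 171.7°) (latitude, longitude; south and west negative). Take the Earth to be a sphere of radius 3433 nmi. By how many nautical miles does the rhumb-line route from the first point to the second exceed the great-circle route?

Great circle: cos σ = sin φ₁ sin φ₂ + cos φ₁ cos φ₂ cos Δλ,  σ = 1.6647 rad → d_gc = 5714.7 nmi
Rhumb line: Δψ = +1.7925, q = Δφ/Δψ = 0.6212, d_rh = R√(Δφ²+q²Δλ²) = 7613.7 nmi
Excess = 7613.7 − 5714.7 = 1899.0 ≈ 1899 nmi

1899 nmi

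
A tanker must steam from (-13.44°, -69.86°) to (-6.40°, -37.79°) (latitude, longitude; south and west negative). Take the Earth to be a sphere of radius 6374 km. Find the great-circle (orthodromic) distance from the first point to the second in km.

Haversine: a = sin²(Δφ/2)+cos φ₁ cos φ₂ sin²(Δλ/2) = 0.07752;  σ = 2·atan2(√a,√(1−a))
σ = 32.332° → d = Rσ = 6374·0.56430 = 3597 km

3597 km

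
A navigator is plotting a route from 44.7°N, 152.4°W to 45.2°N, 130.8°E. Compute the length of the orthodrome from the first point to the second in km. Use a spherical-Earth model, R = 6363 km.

5792 km

Haversine: a = sin²(Δφ/2)+cos φ₁ cos φ₂ sin²(Δλ/2) = 0.19326;  σ = 2·atan2(√a,√(1−a))
σ = 52.159° → d = Rσ = 6363·0.91034 = 5792 km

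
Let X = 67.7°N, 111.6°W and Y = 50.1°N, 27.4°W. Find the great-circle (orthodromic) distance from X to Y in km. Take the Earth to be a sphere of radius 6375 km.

4756 km

Haversine: a = sin²(Δφ/2)+cos φ₁ cos φ₂ sin²(Δλ/2) = 0.13281;  σ = 2·atan2(√a,√(1−a))
σ = 42.745° → d = Rσ = 6375·0.74603 = 4756 km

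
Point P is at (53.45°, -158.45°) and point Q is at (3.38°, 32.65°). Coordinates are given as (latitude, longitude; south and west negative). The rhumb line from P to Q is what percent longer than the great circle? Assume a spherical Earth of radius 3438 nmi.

Great circle: σ = 2.1365 rad → d_gc = Rσ = 7345.3 nmi
Rhumb: Δφ = -0.8739, Δλ = -2.9479, Δψ = -1.0489, q = Δφ/Δψ = 0.8331 → d_rh = R√(Δφ²+q²Δλ²) = 8962.1 nmi
Excess = (8962.1 − 7345.3) / 7345.3 = 1616.8 / 7345.3 = 22.01% ≈ 22.0%

22.0%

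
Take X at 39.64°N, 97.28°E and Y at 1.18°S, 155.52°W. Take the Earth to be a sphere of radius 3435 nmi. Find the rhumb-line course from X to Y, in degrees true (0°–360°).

112.5°

Δψ = ln[tan(π/4+φ₂/2)/tan(π/4+φ₁/2)] = -0.7753
Δλ = +1.8710 rad (taken the short way round)
course = atan2(Δλ, Δψ) = 112.51°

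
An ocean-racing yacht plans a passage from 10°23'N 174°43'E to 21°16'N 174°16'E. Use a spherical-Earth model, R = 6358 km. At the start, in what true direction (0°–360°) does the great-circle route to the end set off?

357.8°

N = sin Δλ·cos φ₂ = -0.0073;  D = cos φ₁ sin φ₂ − sin φ₁ cos φ₂ cos Δλ = +0.1888
initial course = atan2(N, D) = 357.78°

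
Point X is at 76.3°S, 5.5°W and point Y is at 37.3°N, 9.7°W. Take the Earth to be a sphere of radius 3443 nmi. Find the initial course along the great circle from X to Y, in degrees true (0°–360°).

356.4°

θ = atan2( sin Δλ·cos φ₂ ,  cos φ₁ sin φ₂ − sin φ₁ cos φ₂ cos Δλ )
  = atan2(-0.0583, +0.9143) = 356.35°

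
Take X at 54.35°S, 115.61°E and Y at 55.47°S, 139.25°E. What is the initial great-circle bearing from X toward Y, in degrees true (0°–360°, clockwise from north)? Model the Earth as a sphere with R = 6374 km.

N = sin Δλ·cos φ₂ = +0.2273;  D = cos φ₁ sin φ₂ − sin φ₁ cos φ₂ cos Δλ = -0.0582
initial course = atan2(N, D) = 104.36°

104.4°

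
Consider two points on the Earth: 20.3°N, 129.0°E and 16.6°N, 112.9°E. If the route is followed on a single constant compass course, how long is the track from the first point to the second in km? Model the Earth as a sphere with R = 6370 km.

1747 km

Rhumb course C = atan2(Δλ, Δψ) with Δψ = ln[tan(π/4+φ₂/2)/tan(π/4+φ₁/2)] = -0.0681, Δλ = -0.2810 → C = 256.38°
d = R·|Δφ| / |cos C| = 6370·0.06458 / 0.23550 = 1747 km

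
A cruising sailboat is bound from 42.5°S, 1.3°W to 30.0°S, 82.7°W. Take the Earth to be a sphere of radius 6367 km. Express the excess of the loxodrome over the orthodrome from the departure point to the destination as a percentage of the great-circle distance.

3.5%

Great circle: σ = 1.1227 rad → d_gc = Rσ = 7148.1 km
Rhumb: Δφ = +0.2182, Δλ = -1.4207, Δψ = +0.2717, q = Δφ/Δψ = 0.8031 → d_rh = R√(Δφ²+q²Δλ²) = 7396.2 km
Excess = (7396.2 − 7148.1) / 7148.1 = 248.1 / 7148.1 = 3.47% ≈ 3.5%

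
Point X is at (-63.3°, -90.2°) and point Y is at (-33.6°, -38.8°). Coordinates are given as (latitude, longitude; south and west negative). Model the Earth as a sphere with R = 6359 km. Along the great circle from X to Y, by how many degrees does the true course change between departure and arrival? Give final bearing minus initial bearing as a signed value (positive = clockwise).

At departure: θ₁ = atan2(sin Δλ cos φ₂, cos φ₁ sin φ₂ − sin φ₁ cos φ₂ cos Δλ) = 71.68°
At arrival: θ₂ = atan2(sin Δλ cos φ₁, −cos φ₂ sin φ₁ + sin φ₂ cos φ₁ cos Δλ) = 30.80°
Δθ = θ₂ − θ₁ = -40.9°

-40.9°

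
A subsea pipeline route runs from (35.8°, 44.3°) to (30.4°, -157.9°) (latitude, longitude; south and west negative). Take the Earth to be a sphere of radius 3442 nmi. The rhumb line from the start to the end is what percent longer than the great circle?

Great circle: σ = 1.9302 rad → d_gc = Rσ = 6643.6 nmi
Rhumb: Δφ = -0.0942, Δλ = +2.7541, Δψ = -0.1126, q = Δφ/Δψ = 0.8371 → d_rh = R√(Δφ²+q²Δλ²) = 7942.5 nmi
Excess = (7942.5 − 6643.6) / 6643.6 = 1298.9 / 6643.6 = 19.551% ≈ 19.6%

19.6%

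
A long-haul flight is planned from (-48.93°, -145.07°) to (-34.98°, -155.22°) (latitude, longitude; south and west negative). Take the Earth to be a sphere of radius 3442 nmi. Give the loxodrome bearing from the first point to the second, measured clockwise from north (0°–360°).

Meridional parts: M(φ₁)=-0.9819, M(φ₂)=-0.6524 → ΔM = +0.3295;  Δλ = -0.1772 rad
tan C = Δλ / ΔM = -0.5376 → C = 331.74°

331.7°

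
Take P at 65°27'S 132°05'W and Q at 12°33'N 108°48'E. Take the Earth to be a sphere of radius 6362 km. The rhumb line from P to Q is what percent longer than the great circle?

7.1%

Great circle: σ = 1.9769 rad → d_gc = Rσ = 12576.7 km
Rhumb: Δφ = +1.3614, Δλ = -2.0790, Δψ = +1.7460, q = Δφ/Δψ = 0.7797 → d_rh = R√(Δφ²+q²Δλ²) = 13467.1 km
Excess = (13467.1 − 12576.7) / 12576.7 = 890.4 / 12576.7 = 7.08% ≈ 7.1%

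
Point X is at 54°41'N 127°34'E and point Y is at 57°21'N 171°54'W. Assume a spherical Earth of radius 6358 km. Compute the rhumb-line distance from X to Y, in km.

Rhumb course C = atan2(Δλ, Δψ) with Δψ = ln[tan(π/4+φ₂/2)/tan(π/4+φ₁/2)] = +0.0833, Δλ = +1.0565 → C = 85.49°
d = R·|Δφ| / |cos C| = 6358·0.04654 / 0.07861 = 3764 km

3764 km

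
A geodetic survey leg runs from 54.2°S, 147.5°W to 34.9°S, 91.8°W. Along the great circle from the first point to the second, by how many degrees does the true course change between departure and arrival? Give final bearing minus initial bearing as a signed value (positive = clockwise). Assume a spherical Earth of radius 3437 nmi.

At departure: θ₁ = atan2(sin Δλ cos φ₂, cos φ₁ sin φ₂ − sin φ₁ cos φ₂ cos Δλ) = 86.61°
At arrival: θ₂ = atan2(sin Δλ cos φ₁, −cos φ₂ sin φ₁ + sin φ₂ cos φ₁ cos Δλ) = 45.40°
Δθ = θ₂ − θ₁ = -41.2°

-41.2°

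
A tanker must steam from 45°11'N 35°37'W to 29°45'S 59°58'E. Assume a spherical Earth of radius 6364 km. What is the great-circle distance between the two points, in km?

Haversine: a = sin²(Δφ/2)+cos φ₁ cos φ₂ sin²(Δλ/2) = 0.70577;  σ = 2·atan2(√a,√(1−a))
σ = 114.301° → d = Rσ = 6364·1.99494 = 12696 km

12696 km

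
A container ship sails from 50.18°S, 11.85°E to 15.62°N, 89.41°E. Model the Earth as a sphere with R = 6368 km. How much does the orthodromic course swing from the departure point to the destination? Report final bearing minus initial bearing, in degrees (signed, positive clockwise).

At departure: θ₁ = atan2(sin Δλ cos φ₂, cos φ₁ sin φ₂ − sin φ₁ cos φ₂ cos Δλ) = 70.57°
At arrival: θ₂ = atan2(sin Δλ cos φ₁, −cos φ₂ sin φ₁ + sin φ₂ cos φ₁ cos Δλ) = 38.83°
Δθ = θ₂ − θ₁ = -31.7°

-31.7°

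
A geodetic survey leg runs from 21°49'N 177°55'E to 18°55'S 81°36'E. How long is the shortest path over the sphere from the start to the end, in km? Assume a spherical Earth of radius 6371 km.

11402 km

Haversine: a = sin²(Δφ/2)+cos φ₁ cos φ₂ sin²(Δλ/2) = 0.60855;  σ = 2·atan2(√a,√(1−a))
σ = 102.539° → d = Rσ = 6371·1.78965 = 11402 km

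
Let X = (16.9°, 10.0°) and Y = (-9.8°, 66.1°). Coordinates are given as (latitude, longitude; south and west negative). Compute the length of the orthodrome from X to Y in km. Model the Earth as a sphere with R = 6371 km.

cos σ = sin φ₁ sin φ₂ + cos φ₁ cos φ₂ cos Δλ
      = sin(16.90°)sin(-9.80°) + cos(16.90°)cos(-9.80°)cos(56.10°) = 0.4764
σ = 61.550° → d = Rσ = 6371·1.07425 = 6844 km

6844 km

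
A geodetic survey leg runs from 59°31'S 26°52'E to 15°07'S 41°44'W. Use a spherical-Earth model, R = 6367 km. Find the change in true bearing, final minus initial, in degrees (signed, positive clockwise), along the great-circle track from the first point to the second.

+48.1°

Initial bearing θ₁ = atan2(sin Δλ cos φ₂, cos φ₁ sin φ₂ − sin φ₁ cos φ₂ cos Δλ) = 280.79°
Final bearing θ₂ = (initial bearing from the destination back to the start) + 180° = 328.92°
Δθ = θ₂ − θ₁ = +48.1°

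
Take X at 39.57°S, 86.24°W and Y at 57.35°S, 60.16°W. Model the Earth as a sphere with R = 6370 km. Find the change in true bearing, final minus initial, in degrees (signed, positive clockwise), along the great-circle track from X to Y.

-19.9°

At departure: θ₁ = atan2(sin Δλ cos φ₂, cos φ₁ sin φ₂ − sin φ₁ cos φ₂ cos Δλ) = 145.13°
At arrival: θ₂ = atan2(sin Δλ cos φ₁, −cos φ₂ sin φ₁ + sin φ₂ cos φ₁ cos Δλ) = 125.23°
Δθ = θ₂ − θ₁ = -19.9°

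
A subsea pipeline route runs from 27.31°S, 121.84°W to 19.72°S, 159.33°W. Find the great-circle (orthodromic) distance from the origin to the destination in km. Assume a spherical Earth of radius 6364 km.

cos σ = sin φ₁ sin φ₂ + cos φ₁ cos φ₂ cos Δλ
      = sin(-27.31°)sin(-19.72°) + cos(-27.31°)cos(-19.72°)cos(-37.49°) = 0.8185
σ = 35.067° → d = Rσ = 6364·0.61203 = 3895 km

3895 km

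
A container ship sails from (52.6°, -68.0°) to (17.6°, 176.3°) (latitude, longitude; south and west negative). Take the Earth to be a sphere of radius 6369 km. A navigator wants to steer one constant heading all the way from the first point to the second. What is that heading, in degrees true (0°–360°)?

249.1°

Δψ = ln[tan(π/4+φ₂/2)/tan(π/4+φ₁/2)] = -0.7712
Δλ = -2.0193 rad (taken the short way round)
course = atan2(Δλ, Δψ) = 249.10°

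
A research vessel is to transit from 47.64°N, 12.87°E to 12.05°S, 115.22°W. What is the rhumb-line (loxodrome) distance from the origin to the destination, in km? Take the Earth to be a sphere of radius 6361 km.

Rhumb course C = atan2(Δλ, Δψ) with Δψ = ln[tan(π/4+φ₂/2)/tan(π/4+φ₁/2)] = -1.1600, Δλ = -2.2356 → C = 242.58°
d = R·|Δφ| / |cos C| = 6361·1.04179 / 0.46057 = 14388 km

14388 km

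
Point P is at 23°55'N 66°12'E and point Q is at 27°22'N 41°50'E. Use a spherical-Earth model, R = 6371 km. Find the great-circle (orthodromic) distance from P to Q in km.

2468 km

Haversine: a = sin²(Δφ/2)+cos φ₁ cos φ₂ sin²(Δλ/2) = 0.03706;  σ = 2·atan2(√a,√(1−a))
σ = 22.200° → d = Rσ = 6371·0.38746 = 2468 km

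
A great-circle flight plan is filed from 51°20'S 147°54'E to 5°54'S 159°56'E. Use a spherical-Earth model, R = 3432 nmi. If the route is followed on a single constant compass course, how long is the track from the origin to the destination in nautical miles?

Rhumb course C = atan2(Δλ, Δψ) with Δψ = ln[tan(π/4+φ₂/2)/tan(π/4+φ₁/2)] = +0.9442, Δλ = +0.2100 → C = 12.54°
d = R·|Δφ| / |cos C| = 3432·0.79296 / 0.97615 = 2788 nmi

2788 nmi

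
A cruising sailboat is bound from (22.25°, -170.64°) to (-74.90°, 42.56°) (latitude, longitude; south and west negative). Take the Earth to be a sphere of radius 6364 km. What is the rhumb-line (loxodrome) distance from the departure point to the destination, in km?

Rhumb course C = atan2(Δλ, Δψ) with Δψ = ln[tan(π/4+φ₂/2)/tan(π/4+φ₁/2)] = -2.4193, Δλ = -2.5621 → C = 226.64°
d = R·|Δφ| / |cos C| = 6364·1.69559 / 0.68656 = 15717 km

15717 km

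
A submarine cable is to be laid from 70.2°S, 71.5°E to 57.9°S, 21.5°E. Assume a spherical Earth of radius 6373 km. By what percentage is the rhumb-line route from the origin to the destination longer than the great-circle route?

2.6%

Great circle: σ = 0.4208 rad → d_gc = Rσ = 2682.0 km
Rhumb: Δφ = +0.2147, Δλ = -0.8727, Δψ = +0.4998, q = Δφ/Δψ = 0.4295 → d_rh = R√(Δφ²+q²Δλ²) = 2752.8 km
Excess = (2752.8 − 2682.0) / 2682.0 = 70.8 / 2682.0 = 2.64% ≈ 2.6%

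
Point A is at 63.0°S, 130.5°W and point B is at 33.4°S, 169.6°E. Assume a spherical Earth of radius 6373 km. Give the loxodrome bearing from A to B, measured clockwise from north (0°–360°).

307.7°

Meridional parts: M(φ₁)=-1.4268, M(φ₂)=-0.6191 → ΔM = +0.8077;  Δλ = -1.0455 rad
tan C = Δλ / ΔM = -1.2943 → C = 307.69°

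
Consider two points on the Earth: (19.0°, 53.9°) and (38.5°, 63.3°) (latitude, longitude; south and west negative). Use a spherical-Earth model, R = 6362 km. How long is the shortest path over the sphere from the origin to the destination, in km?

2347 km

cos σ = sin φ₁ sin φ₂ + cos φ₁ cos φ₂ cos Δλ
      = sin(19.00°)sin(38.50°) + cos(19.00°)cos(38.50°)cos(9.40°) = 0.9327
σ = 21.139° → d = Rσ = 6362·0.36895 = 2347 km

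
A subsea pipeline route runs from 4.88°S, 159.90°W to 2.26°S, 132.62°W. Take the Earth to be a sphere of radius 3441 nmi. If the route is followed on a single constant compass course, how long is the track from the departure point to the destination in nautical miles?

Δψ = ln[tan(π/4+φ₂/2)/tan(π/4+φ₁/2)] = +0.0458;  Δφ = +0.0457 rad,  Δλ = +0.4761 rad
q = Δφ/Δψ = 0.9980
d = R·√(Δφ² + q²Δλ²) = 3441·0.47736 = 1643 nmi

1643 nmi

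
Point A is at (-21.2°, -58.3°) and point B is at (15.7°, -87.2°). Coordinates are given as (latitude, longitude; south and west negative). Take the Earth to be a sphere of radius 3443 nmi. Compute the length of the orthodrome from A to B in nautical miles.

cos σ = sin φ₁ sin φ₂ + cos φ₁ cos φ₂ cos Δλ
      = sin(-21.20°)sin(15.70°) + cos(-21.20°)cos(15.70°)cos(-28.90°) = 0.6879
σ = 46.535° → d = Rσ = 3443·0.81219 = 2796 nmi

2796 nmi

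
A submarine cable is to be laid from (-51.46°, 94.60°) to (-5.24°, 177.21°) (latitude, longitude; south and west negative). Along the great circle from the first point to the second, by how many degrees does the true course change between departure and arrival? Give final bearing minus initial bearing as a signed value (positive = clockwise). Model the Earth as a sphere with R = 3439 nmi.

Initial bearing θ₁ = atan2(sin Δλ cos φ₂, cos φ₁ sin φ₂ − sin φ₁ cos φ₂ cos Δλ) = 87.49°
Final bearing θ₂ = (initial bearing from the destination back to the start) + 180° = 38.69°
Δθ = θ₂ − θ₁ = -48.8°

-48.8°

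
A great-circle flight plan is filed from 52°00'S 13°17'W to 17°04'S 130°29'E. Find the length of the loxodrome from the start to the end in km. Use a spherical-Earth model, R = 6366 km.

13329 km

Rhumb course C = atan2(Δλ, Δψ) with Δψ = ln[tan(π/4+φ₂/2)/tan(π/4+φ₁/2)] = +0.7638, Δλ = +2.5092 → C = 73.07°
d = R·|Δφ| / |cos C| = 6366·0.60970 / 0.29120 = 13329 km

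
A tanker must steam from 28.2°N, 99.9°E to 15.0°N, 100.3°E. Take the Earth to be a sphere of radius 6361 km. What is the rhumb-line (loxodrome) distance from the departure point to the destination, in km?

Δψ = ln[tan(π/4+φ₂/2)/tan(π/4+φ₁/2)] = -0.2485;  Δφ = -0.2304 rad,  Δλ = +0.0070 rad
q = Δφ/Δψ = 0.9271
d = R·√(Δφ² + q²Δλ²) = 6361·0.23047 = 1466 km

1466 km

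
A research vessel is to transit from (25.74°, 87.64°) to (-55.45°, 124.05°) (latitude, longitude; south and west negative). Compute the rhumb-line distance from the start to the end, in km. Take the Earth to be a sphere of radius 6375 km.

Δψ = ln[tan(π/4+φ₂/2)/tan(π/4+φ₁/2)] = -1.6332;  Δφ = -1.4170 rad,  Δλ = +0.6355 rad
q = Δφ/Δψ = 0.8677
d = R·√(Δφ² + q²Δλ²) = 6375·1.52052 = 9693 km

9693 km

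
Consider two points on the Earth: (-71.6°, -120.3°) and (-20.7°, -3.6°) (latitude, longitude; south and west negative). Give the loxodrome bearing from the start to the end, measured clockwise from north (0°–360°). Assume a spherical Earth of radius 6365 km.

54.5°

Meridional parts: M(φ₁)=-1.8204, M(φ₂)=-0.3694 → ΔM = +1.4510;  Δλ = +2.0368 rad
tan C = Δλ / ΔM = +1.4038 → C = 54.53°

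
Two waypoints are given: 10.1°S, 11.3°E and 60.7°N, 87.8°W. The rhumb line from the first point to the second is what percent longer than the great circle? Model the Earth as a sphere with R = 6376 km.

Great circle: σ = 1.8020 rad → d_gc = Rσ = 11489.4 km
Rhumb: Δφ = +1.2357, Δλ = -1.7296, Δψ = +1.5189, q = Δφ/Δψ = 0.8136 → d_rh = R√(Δφ²+q²Δλ²) = 11940.4 km
Excess = (11940.4 − 11489.4) / 11489.4 = 451.0 / 11489.4 = 3.93% ≈ 3.9%

3.9%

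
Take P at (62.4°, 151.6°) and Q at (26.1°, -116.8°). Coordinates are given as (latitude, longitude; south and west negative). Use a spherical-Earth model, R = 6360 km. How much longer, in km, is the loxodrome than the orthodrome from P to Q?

Great circle: cos σ = sin φ₁ sin φ₂ + cos φ₁ cos φ₂ cos Δλ,  σ = 1.1829 rad → d_gc = 7523.1 km
Rhumb line: Δψ = -0.9318, q = Δφ/Δψ = 0.6799, d_rh = R√(Δφ²+q²Δλ²) = 8001.9 km
Excess = 8001.9 − 7523.1 = 478.8 ≈ 479 km

479 km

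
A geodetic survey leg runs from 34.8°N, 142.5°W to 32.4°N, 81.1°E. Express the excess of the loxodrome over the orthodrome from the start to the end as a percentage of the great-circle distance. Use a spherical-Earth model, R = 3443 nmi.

12.1%

Great circle: σ = 1.7684 rad → d_gc = Rσ = 6088.5 nmi
Rhumb: Δφ = -0.0419, Δλ = -2.3806, Δψ = -0.0503, q = Δφ/Δψ = 0.8328 → d_rh = R√(Δφ²+q²Δλ²) = 6827.6 nmi
Excess = (6827.6 − 6088.5) / 6088.5 = 739.1 / 6088.5 = 12.14% ≈ 12.1%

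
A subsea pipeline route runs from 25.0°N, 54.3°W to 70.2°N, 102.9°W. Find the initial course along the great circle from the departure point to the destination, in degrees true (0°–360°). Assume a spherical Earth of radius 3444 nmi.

341.5°

θ = atan2( sin Δλ·cos φ₂ ,  cos φ₁ sin φ₂ − sin φ₁ cos φ₂ cos Δλ )
  = atan2(-0.2541, +0.7581) = 341.47°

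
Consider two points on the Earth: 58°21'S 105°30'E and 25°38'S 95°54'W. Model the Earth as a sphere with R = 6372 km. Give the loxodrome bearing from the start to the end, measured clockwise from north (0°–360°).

Δψ = ln[tan(π/4+φ₂/2)/tan(π/4+φ₁/2)] = +0.7976
Δλ = +2.7681 rad (taken the short way round)
course = atan2(Δλ, Δψ) = 73.93°

73.9°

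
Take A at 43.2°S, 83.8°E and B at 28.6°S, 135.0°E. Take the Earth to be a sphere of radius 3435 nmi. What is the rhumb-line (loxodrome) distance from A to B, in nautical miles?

Δψ = ln[tan(π/4+φ₂/2)/tan(π/4+φ₁/2)] = +0.3163;  Δφ = +0.2548 rad,  Δλ = +0.8936 rad
q = Δφ/Δψ = 0.8055
d = R·√(Δφ² + q²Δλ²) = 3435·0.76360 = 2623 nmi

2623 nmi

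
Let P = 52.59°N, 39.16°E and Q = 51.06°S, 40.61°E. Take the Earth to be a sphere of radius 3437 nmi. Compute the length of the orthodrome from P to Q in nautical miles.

6218 nmi

cos σ = sin φ₁ sin φ₂ + cos φ₁ cos φ₂ cos Δλ
      = sin(52.59°)sin(-51.06°) + cos(52.59°)cos(-51.06°)cos(1.45°) = -0.2361
σ = 103.657° → d = Rσ = 3437·1.80916 = 6218 nmi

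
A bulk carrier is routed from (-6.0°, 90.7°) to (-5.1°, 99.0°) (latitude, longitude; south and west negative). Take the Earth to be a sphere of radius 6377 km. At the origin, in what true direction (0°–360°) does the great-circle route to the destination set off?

θ = atan2( sin Δλ·cos φ₂ ,  cos φ₁ sin φ₂ − sin φ₁ cos φ₂ cos Δλ )
  = atan2(+0.1438, +0.0146) = 84.20°

84.2°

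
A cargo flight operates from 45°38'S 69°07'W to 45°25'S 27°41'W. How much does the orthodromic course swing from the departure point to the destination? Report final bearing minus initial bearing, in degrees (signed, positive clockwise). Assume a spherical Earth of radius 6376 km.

At departure: θ₁ = atan2(sin Δλ cos φ₂, cos φ₁ sin φ₂ − sin φ₁ cos φ₂ cos Δλ) = 104.69°
At arrival: θ₂ = atan2(sin Δλ cos φ₁, −cos φ₂ sin φ₁ + sin φ₂ cos φ₁ cos Δλ) = 74.49°
Δθ = θ₂ − θ₁ = -30.2°

-30.2°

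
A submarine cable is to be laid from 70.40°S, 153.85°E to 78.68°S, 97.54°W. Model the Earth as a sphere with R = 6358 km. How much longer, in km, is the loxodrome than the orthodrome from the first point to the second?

Great circle: cos σ = sin φ₁ sin φ₂ + cos φ₁ cos φ₂ cos Δλ,  σ = 0.4448 rad → d_gc = 2827.72 km
Rhumb line: Δψ = -0.5555, q = Δφ/Δψ = 0.2601, d_rh = R√(Δφ²+q²Δλ²) = 3267.15 km
Excess = 3267.15 − 2827.72 = 439.43 ≈ 439 km

439 km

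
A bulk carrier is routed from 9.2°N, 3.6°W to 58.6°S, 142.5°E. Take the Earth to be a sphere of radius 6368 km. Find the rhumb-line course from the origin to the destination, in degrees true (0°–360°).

Meridional parts: M(φ₁)=+0.1613, M(φ₂)=-1.2691 → ΔM = -1.4304;  Δλ = +2.5499 rad
tan C = Δλ / ΔM = -1.7827 → C = 119.29°

119.3°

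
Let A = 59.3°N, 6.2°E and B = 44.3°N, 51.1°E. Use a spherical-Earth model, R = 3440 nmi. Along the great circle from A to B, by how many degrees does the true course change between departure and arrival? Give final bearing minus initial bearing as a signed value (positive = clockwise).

+36.3°

Initial bearing θ₁ = atan2(sin Δλ cos φ₂, cos φ₁ sin φ₂ − sin φ₁ cos φ₂ cos Δλ) = 98.92°
Final bearing θ₂ = (initial bearing from the destination back to the start) + 180° = 135.19°
Δθ = θ₂ − θ₁ = +36.3°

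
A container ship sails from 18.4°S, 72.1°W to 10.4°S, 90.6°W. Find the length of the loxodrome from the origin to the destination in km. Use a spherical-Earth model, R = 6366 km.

Rhumb course C = atan2(Δλ, Δψ) with Δψ = ln[tan(π/4+φ₂/2)/tan(π/4+φ₁/2)] = +0.1443, Δλ = -0.3229 → C = 294.08°
d = R·|Δφ| / |cos C| = 6366·0.13963 / 0.40799 = 2179 km

2179 km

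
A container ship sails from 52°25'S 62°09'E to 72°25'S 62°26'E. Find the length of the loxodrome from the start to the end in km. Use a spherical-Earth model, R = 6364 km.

Rhumb course C = atan2(Δλ, Δψ) with Δψ = ln[tan(π/4+φ₂/2)/tan(π/4+φ₁/2)] = -0.7885, Δλ = +0.0049 → C = 179.64°
d = R·|Δφ| / |cos C| = 6364·0.34907 / 0.99998 = 2221 km

2221 km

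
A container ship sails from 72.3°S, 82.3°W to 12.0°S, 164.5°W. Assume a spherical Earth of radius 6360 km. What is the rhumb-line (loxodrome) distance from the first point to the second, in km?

Δψ = ln[tan(π/4+φ₂/2)/tan(π/4+φ₁/2)] = +1.6488;  Δφ = +1.0524 rad,  Δλ = -1.4347 rad
q = Δφ/Δψ = 0.6383
d = R·√(Δφ² + q²Δλ²) = 6360·1.39506 = 8873 km

8873 km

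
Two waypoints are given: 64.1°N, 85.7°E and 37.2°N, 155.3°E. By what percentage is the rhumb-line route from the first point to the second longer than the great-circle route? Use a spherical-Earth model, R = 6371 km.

Great circle: σ = 0.8431 rad → d_gc = Rσ = 5371.4 km
Rhumb: Δφ = -0.4695, Δλ = +1.2147, Δψ = -0.7695, q = Δφ/Δψ = 0.6101 → d_rh = R√(Δφ²+q²Δλ²) = 5589.4 km
Excess = (5589.4 − 5371.4) / 5371.4 = 218.0 / 5371.4 = 4.06% ≈ 4.1%

4.1%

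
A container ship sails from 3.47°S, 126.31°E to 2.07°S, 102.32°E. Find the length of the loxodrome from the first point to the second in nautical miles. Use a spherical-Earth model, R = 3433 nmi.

Rhumb course C = atan2(Δλ, Δψ) with Δψ = ln[tan(π/4+φ₂/2)/tan(π/4+φ₁/2)] = +0.0245, Δλ = -0.4187 → C = 273.34°
d = R·|Δφ| / |cos C| = 3433·0.02443 / 0.05833 = 1438 nmi

1438 nmi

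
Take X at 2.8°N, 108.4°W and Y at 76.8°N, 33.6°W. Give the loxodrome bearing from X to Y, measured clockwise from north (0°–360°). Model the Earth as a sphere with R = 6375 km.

Δψ = ln[tan(π/4+φ₂/2)/tan(π/4+φ₁/2)] = +2.1078
Δλ = +1.3055 rad (taken the short way round)
course = atan2(Δλ, Δψ) = 31.77°

31.8°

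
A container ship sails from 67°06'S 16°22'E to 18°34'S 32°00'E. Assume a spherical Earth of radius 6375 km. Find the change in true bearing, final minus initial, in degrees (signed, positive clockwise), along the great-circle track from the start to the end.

-11.7°

At departure: θ₁ = atan2(sin Δλ cos φ₂, cos φ₁ sin φ₂ − sin φ₁ cos φ₂ cos Δλ) = 19.61°
At arrival: θ₂ = atan2(sin Δλ cos φ₁, −cos φ₂ sin φ₁ + sin φ₂ cos φ₁ cos Δλ) = 7.92°
Δθ = θ₂ − θ₁ = -11.7°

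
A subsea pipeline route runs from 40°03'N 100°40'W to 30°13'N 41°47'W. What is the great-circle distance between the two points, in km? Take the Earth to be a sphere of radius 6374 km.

Haversine: a = sin²(Δφ/2)+cos φ₁ cos φ₂ sin²(Δλ/2) = 0.16716;  σ = 2·atan2(√a,√(1−a))
σ = 48.266° → d = Rσ = 6374·0.84240 = 5369 km

5369 km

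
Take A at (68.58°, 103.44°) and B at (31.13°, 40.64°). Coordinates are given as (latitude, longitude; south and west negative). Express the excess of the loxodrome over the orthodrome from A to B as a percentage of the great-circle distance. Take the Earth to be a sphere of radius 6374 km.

3.2%

Great circle: σ = 0.8967 rad → d_gc = Rσ = 5715.8 km
Rhumb: Δφ = -0.6536, Δλ = -1.0961, Δψ = -1.0931, q = Δφ/Δψ = 0.5980 → d_rh = R√(Δφ²+q²Δλ²) = 5899.9 km
Excess = (5899.9 − 5715.8) / 5715.8 = 184.1 / 5715.8 = 3.22% ≈ 3.2%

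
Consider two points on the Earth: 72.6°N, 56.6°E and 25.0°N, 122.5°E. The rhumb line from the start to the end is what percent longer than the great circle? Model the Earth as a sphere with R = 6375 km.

Great circle: σ = 1.0310 rad → d_gc = Rσ = 6572.7 km
Rhumb: Δφ = -0.8308, Δλ = +1.1502, Δψ = -1.4263, q = Δφ/Δψ = 0.5825 → d_rh = R√(Δφ²+q²Δλ²) = 6803.7 km
Excess = (6803.7 − 6572.7) / 6572.7 = 231.0 / 6572.7 = 3.51% ≈ 3.5%

3.5%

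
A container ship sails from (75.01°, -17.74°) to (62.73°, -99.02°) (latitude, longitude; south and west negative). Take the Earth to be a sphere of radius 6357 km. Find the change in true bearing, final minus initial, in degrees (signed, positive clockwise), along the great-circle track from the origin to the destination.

At departure: θ₁ = atan2(sin Δλ cos φ₂, cos φ₁ sin φ₂ − sin φ₁ cos φ₂ cos Δλ) = 289.77°
At arrival: θ₂ = atan2(sin Δλ cos φ₁, −cos φ₂ sin φ₁ + sin φ₂ cos φ₁ cos Δλ) = 212.09°
Δθ = θ₂ − θ₁ = -77.7°

-77.7°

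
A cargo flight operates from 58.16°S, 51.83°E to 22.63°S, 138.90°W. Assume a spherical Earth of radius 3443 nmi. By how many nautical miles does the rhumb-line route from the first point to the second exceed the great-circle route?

Great circle: cos σ = sin φ₁ sin φ₂ + cos φ₁ cos φ₂ cos Δλ,  σ = 1.7229 rad → d_gc = 5932.0 nmi
Rhumb line: Δψ = +0.8488, q = Δφ/Δψ = 0.7306, d_rh = R√(Δφ²+q²Δλ²) = 7732.0 nmi
Excess = 7732.0 − 5932.0 = 1800.0 ≈ 1800 nmi

1800 nmi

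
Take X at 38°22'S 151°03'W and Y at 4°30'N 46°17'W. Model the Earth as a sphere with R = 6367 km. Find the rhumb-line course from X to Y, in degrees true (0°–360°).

66.2°

Δψ = ln[tan(π/4+φ₂/2)/tan(π/4+φ₁/2)] = +0.8048
Δλ = +1.8285 rad (taken the short way round)
course = atan2(Δλ, Δψ) = 66.25°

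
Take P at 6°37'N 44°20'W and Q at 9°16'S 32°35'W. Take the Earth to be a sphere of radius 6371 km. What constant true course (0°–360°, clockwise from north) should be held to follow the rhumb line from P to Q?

143.6°

Δψ = ln[tan(π/4+φ₂/2)/tan(π/4+φ₁/2)] = -0.2782
Δλ = +0.2051 rad (taken the short way round)
course = atan2(Δλ, Δψ) = 143.60°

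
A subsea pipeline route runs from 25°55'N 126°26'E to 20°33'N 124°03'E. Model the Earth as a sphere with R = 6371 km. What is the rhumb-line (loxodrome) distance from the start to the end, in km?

Δψ = ln[tan(π/4+φ₂/2)/tan(π/4+φ₁/2)] = -0.1020;  Δφ = -0.0937 rad,  Δλ = -0.0416 rad
q = Δφ/Δψ = 0.9184
d = R·√(Δφ² + q²Δλ²) = 6371·0.10116 = 644 km

644 km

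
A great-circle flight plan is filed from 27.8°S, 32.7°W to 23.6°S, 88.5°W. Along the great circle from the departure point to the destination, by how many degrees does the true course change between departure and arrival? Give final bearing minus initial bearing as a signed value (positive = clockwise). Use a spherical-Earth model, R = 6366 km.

At departure: θ₁ = atan2(sin Δλ cos φ₂, cos φ₁ sin φ₂ − sin φ₁ cos φ₂ cos Δλ) = 261.45°
At arrival: θ₂ = atan2(sin Δλ cos φ₁, −cos φ₂ sin φ₁ + sin φ₂ cos φ₁ cos Δλ) = 287.33°
Δθ = θ₂ − θ₁ = +25.9°

+25.9°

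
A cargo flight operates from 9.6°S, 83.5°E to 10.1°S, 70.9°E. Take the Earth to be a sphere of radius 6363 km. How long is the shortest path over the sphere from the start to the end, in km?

cos σ = sin φ₁ sin φ₂ + cos φ₁ cos φ₂ cos Δλ
      = sin(-9.60°)sin(-10.10°) + cos(-9.60°)cos(-10.10°)cos(-12.60°) = 0.9766
σ = 12.424° → d = Rσ = 6363·0.21683 = 1380 km

1380 km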